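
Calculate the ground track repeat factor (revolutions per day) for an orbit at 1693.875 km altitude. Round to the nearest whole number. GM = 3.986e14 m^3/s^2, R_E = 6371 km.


r = 8.064875e+06 m
T = 2*pi*sqrt(r^3/mu) = 7207.8822 s = 120.1314 min
revs/day = 1440 / 120.1314 = 11.9869
Rounded: 12 revolutions per day

12 revolutions per day


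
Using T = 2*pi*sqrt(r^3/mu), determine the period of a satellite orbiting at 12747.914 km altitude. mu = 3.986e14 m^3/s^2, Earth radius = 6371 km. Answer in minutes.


r = 19118.9140 km = 1.9118914e+07 m
T = 2*pi*sqrt(r^3/mu) = 2*pi*sqrt(6.9885916e+21 / 3.986e14)
T = 26309.1036 s = 438.4851 min

438.4851 minutes


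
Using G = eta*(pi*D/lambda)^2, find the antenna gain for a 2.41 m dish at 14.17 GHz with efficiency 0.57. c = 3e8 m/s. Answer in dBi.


lambda = c/f = 3e8 / 1.417e+10 = 0.02117149 m
G = eta*(pi*D/lambda)^2 = 0.57*(pi*2.41/0.02117149)^2
G = 72896.3658 (linear)
G = 10*log10(72896.3658) = 48.6271 dBi

48.6271 dBi


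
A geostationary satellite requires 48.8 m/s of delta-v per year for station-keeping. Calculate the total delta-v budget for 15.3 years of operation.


dV = rate * years = 48.8 * 15.3
dV = 746.6400 m/s

746.6400 m/s


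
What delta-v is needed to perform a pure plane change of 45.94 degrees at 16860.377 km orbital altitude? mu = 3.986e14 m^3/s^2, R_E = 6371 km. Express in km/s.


r = 23231.3770 km = 2.3231377e+07 m
V = sqrt(mu/r) = 4142.2010 m/s
di = 45.94 deg = 0.8018043 rad
dV = 2*V*sin(di/2) = 2*4142.2010*sin(0.4009021)
dV = 3232.9804 m/s = 3.2330 km/s

3.2330 km/s


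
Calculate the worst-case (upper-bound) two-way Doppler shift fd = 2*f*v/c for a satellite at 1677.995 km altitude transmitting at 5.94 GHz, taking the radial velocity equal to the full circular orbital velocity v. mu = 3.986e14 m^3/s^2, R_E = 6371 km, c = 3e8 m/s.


r = 8.048995e+06 m
v = sqrt(mu/r) = 7037.1664 m/s (worst-case radial velocity)
f = 5.94 GHz = 5.94e+09 Hz
fd = 2*f*v/c = 2*5.94e+09*7037.1664/3.0e+08
fd = 278671.7881 Hz

278671.7881 Hz


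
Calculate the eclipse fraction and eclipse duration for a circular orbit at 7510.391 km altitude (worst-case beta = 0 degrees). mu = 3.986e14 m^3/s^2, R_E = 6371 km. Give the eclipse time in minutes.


r = 13881.3910 km
T = 271.2748 min
Eclipse fraction = arcsin(R_E/r)/pi = arcsin(6371.0000/13881.3910)/pi
= arcsin(0.4589598)/pi = 0.1517778
Eclipse duration = 0.1517778 * 271.2748 = 41.1735 min

41.1735 minutes


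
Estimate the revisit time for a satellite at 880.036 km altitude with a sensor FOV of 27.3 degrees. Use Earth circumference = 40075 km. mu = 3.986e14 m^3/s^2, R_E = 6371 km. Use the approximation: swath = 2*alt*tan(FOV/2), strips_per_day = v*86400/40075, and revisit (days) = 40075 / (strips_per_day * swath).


swath = 2*880.036*tan(0.2382374) = 427.4324 km
v = sqrt(mu/r) = 7414.2737 m/s = 7.4143 km/s
strips/day = v*86400/40075 = 7.4143*86400/40075 = 15.9849
coverage/day = strips * swath = 15.9849 * 427.4324 = 6832.4473 km
revisit = 40075 / 6832.4473 = 5.8654 days

5.8654 days


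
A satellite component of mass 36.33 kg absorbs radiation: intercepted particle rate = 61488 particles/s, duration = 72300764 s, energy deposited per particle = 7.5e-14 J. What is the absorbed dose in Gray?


Total energy deposited = rate * time * E_per
  = 61488 * 72300764 * 7.5e-14 = 0.3334222 J
Dose = E_total / mass = 0.3334222 / 36.33
Dose = 0.0091776 Gy

0.0092 Gy


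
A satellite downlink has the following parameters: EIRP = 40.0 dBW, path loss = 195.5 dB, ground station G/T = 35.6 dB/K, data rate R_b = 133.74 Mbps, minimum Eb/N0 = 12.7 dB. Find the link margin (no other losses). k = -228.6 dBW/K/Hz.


C/N0 = EIRP - FSPL + G/T - k = 40.0 - 195.5 + 35.6 - (-228.6)
C/N0 = 108.7000 dB-Hz
R_b = 133.74 Mbps = 1.3374e+08 bps -> 10*log10(R_b) = 81.2626 dB-Hz
Eb/N0 = C/N0 - 10*log10(R_b) = 108.7000 - 81.2626 = 27.4374 dB
Margin = Eb/N0 - Eb/N0_req = 27.4374 - 12.7 = 14.7374 dB (link closes)

14.7374 dB


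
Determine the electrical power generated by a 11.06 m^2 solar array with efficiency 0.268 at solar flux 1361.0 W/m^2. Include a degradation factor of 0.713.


P = area * eta * S * degradation
P = 11.06 * 0.268 * 1361.0 * 0.713
P = 2876.3225 W

2876.3225 W


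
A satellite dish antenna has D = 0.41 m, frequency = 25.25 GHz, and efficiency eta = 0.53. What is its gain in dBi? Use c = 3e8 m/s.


lambda = c/f = 3e8 / 2.525e+10 = 0.01188119 m
G = eta*(pi*D/lambda)^2 = 0.53*(pi*0.41/0.01188119)^2
G = 6229.0753 (linear)
G = 10*log10(6229.0753) = 37.9442 dBi

37.9442 dBi


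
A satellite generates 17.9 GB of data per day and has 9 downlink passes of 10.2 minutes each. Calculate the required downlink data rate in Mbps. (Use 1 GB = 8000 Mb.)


total contact time = 9 * 10.2 * 60 = 5508.0000 s
data = 17.9 GB = 143200.0000 Mb
rate = 143200.0000 / 5508.0000 = 25.9985 Mbps

25.9985 Mbps


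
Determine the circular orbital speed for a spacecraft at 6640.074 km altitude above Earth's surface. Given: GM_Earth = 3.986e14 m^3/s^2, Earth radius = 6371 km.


r = R_E + alt = 6371.0 + 6640.074 = 13011.0740 km = 1.3011074e+07 m
v = sqrt(mu/r) = sqrt(3.986e14 / 1.3011074e+07) = 5534.9292 m/s = 5.5349 km/s

5.5349 km/s


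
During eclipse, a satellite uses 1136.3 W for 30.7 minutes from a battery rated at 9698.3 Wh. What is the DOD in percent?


E_used = P * t / 60 = 1136.3 * 30.7 / 60 = 581.4068 Wh
DOD = E_used / E_total * 100 = 581.4068 / 9698.3 * 100
DOD = 5.9949 %

5.9949 %


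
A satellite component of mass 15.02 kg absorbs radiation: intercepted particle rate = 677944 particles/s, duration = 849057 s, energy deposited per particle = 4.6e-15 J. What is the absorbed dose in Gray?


Total energy deposited = rate * time * E_per
  = 677944 * 849057 * 4.6e-15 = 0.00264782 J
Dose = E_total / mass = 0.00264782 / 15.02
Dose = 1.762863e-04 Gy

1.7629e-04 Gy


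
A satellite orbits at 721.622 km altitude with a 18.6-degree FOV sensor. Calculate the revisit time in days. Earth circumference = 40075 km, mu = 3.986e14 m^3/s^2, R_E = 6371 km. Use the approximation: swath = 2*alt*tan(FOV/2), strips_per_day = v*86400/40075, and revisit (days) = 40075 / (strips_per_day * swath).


swath = 2*721.622*tan(0.1623156) = 236.3403 km
v = sqrt(mu/r) = 7496.6156 m/s = 7.4966 km/s
strips/day = v*86400/40075 = 7.4966*86400/40075 = 16.1624
coverage/day = strips * swath = 16.1624 * 236.3403 = 3819.8224 km
revisit = 40075 / 3819.8224 = 10.4913 days

10.4913 days


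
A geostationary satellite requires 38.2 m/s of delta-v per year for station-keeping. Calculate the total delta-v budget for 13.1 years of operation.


dV = rate * years = 38.2 * 13.1
dV = 500.4200 m/s

500.4200 m/s


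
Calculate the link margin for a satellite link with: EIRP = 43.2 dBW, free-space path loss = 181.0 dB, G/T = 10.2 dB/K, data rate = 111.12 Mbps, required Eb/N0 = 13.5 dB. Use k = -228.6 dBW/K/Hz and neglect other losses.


C/N0 = EIRP - FSPL + G/T - k = 43.2 - 181.0 + 10.2 - (-228.6)
C/N0 = 101.0000 dB-Hz
R_b = 111.12 Mbps = 1.1112e+08 bps -> 10*log10(R_b) = 80.4579 dB-Hz
Eb/N0 = C/N0 - 10*log10(R_b) = 101.0000 - 80.4579 = 20.5421 dB
Margin = Eb/N0 - Eb/N0_req = 20.5421 - 13.5 = 7.0421 dB (link closes)

7.0421 dB


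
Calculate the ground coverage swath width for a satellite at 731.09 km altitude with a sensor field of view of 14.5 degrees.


FOV = 14.5 deg = 0.2530727 rad
swath = 2 * alt * tan(FOV/2) = 2 * 731.09 * tan(0.1265364)
swath = 2 * 731.09 * 0.1272161
swath = 186.0128 km

186.0128 km


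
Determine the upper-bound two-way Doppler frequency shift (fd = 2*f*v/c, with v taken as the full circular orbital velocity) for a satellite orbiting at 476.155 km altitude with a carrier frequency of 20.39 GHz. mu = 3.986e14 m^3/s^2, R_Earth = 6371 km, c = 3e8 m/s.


r = 6.847155e+06 m
v = sqrt(mu/r) = 7629.8073 m/s (worst-case radial velocity)
f = 20.39 GHz = 2.039e+10 Hz
fd = 2*f*v/c = 2*2.039e+10*7629.8073/3.0e+08
fd = 1.0371451e+06 Hz

1.0371e+06 Hz


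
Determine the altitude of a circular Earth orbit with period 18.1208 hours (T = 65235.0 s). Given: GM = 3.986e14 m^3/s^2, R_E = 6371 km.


T = 65235.0 s
r = (mu*T^2/(4*pi^2))^(1/3) = (3.986e14 * 65235.0^2 / (4*pi^2))^(1/3)
r = 3.502512e+07 m = 35025.1199 km
alt = r - R_E = 35025.1199 - 6371 = 28654.1199 km

28654.1199 km


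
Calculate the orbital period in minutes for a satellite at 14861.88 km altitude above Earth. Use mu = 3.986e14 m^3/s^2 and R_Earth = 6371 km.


r = 21232.8800 km = 2.123288e+07 m
T = 2*pi*sqrt(r^3/mu) = 2*pi*sqrt(9.5725296e+21 / 3.986e14)
T = 30791.0557 s = 513.1843 min

513.1843 minutes


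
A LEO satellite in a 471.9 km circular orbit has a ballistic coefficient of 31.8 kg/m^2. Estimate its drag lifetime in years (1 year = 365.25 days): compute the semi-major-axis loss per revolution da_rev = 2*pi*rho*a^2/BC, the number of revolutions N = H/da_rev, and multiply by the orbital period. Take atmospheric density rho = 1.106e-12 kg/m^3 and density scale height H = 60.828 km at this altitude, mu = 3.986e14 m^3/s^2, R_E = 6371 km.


a = R_E + alt = 6842.9000 km = 6.8429e+06 m
da_rev = 2*pi*rho*a^2/BC = 2*pi*1.106e-12*(6.8429e+06)^2/31.8 = 10.232653 m per revolution
N = H/da_rev = 60828.0000 m / 10.232653 m = 5944.4992 revolutions
P = 2*pi*sqrt(a^3/mu) = 5633.4120 s
lifetime = N*P = 5944.4992 * 5633.4120 = 3.3487813e+07 s = 387.5904 days
years = 387.5904 / 365.25 = 1.0612 years

1.0612 years


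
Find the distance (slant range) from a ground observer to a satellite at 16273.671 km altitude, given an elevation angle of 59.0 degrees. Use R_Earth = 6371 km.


h = 16273.671 km, el = 59.0 deg
d = -R_E*sin(el) + sqrt((R_E*sin(el))^2 + 2*R_E*h + h^2)
d = -6371.0000*sin(1.0297) + sqrt((6371.0000*0.8571673)^2 + 2*6371.0000*16273.671 + 16273.671^2)
d = 16944.6593 km

16944.6593 km


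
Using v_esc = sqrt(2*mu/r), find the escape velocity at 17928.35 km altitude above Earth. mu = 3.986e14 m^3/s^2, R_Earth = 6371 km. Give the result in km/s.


r = 6371.0 + 17928.35 = 24299.3500 km = 2.429935e+07 m
v_esc = sqrt(2*mu/r) = sqrt(2*3.986e14 / 2.429935e+07)
v_esc = 5727.7798 m/s = 5.7278 km/s

5.7278 km/s


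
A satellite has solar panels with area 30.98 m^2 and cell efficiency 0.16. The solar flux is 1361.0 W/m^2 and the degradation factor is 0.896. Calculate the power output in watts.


P = area * eta * S * degradation
P = 30.98 * 0.16 * 1361.0 * 0.896
P = 6044.5995 W

6044.5995 W


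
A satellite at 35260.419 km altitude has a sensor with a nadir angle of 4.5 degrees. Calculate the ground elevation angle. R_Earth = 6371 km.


r = R_E + alt = 41631.4190 km
Law of sines in the satellite / Earth-center / ground-point triangle:
  sin(nadir)/R_E = sin(90 + el)/r  =>  cos(el) = (r/R_E)*sin(nadir)
cos(el) = (41631.4190 / 6371.0000) * sin(4.5 deg) = 0.5126924
el = arccos(0.5126924) = 59.1567 deg
(Earth-central angle = 90 - nadir - el = 26.3433 deg)

59.1567 degrees


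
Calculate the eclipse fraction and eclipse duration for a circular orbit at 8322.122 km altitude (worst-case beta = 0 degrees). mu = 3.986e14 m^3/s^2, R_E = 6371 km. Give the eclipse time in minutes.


r = 14693.1220 km
T = 295.4140 min
Eclipse fraction = arcsin(R_E/r)/pi = arcsin(6371.0000/14693.1220)/pi
= arcsin(0.4336042)/pi = 0.1427584
Eclipse duration = 0.1427584 * 295.4140 = 42.1728 min

42.1728 minutes


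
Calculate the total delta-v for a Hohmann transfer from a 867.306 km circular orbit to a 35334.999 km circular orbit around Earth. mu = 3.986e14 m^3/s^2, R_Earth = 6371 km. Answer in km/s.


r1 = 7238.3060 km = 7.238306e+06 m
r2 = 41705.9990 km = 4.1705999e+07 m
dv1 = sqrt(mu/r1)*(sqrt(2*r2/(r1+r2)) - 1) = 2266.7460 m/s
dv2 = sqrt(mu/r2)*(1 - sqrt(2*r1/(r1+r2))) = 1410.1756 m/s
total dv = |dv1| + |dv2| = 2266.7460 + 1410.1756 = 3676.9216 m/s = 3.6769 km/s

3.6769 km/s


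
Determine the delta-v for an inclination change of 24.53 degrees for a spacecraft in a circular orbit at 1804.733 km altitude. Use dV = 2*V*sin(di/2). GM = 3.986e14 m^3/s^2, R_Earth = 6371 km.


r = 8175.7330 km = 8.175733e+06 m
V = sqrt(mu/r) = 6982.4092 m/s
di = 24.53 deg = 0.4281293 rad
dV = 2*V*sin(di/2) = 2*6982.4092*sin(0.2140646)
dV = 2966.5953 m/s = 2.9666 km/s

2.9666 km/s


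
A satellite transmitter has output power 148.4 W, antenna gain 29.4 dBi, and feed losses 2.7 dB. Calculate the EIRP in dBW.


Pt = 148.4 W = 21.7143 dBW
EIRP = Pt_dBW + Gt - losses = 21.7143 + 29.4 - 2.7 = 48.4143 dBW

48.4143 dBW


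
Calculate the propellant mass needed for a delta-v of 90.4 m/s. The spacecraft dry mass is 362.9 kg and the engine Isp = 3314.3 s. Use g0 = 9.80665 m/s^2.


ve = Isp * g0 = 3314.3 * 9.80665 = 32502.180095 m/s
mass ratio = exp(dv/ve) = exp(90.4/32502.180095) = 1.00278522
m_prop = m_dry * (mr - 1) = 362.9 * (1.00278522 - 1)
m_prop = 1.0108 kg

1.0108 kg


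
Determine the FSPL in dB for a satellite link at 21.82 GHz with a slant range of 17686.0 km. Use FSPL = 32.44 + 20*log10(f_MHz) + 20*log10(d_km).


f = 21.82 GHz = 21820.0000 MHz
d = 17686.0 km
FSPL = 32.44 + 20*log10(21820.0000) + 20*log10(17686.0)
FSPL = 32.44 + 86.7771 + 84.9526
FSPL = 204.1697 dB

204.1697 dB


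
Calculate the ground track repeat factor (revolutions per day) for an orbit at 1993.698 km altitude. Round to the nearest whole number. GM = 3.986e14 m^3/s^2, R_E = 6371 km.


r = 8.364698e+06 m
T = 2*pi*sqrt(r^3/mu) = 7613.5398 s = 126.8923 min
revs/day = 1440 / 126.8923 = 11.3482
Rounded: 11 revolutions per day

11 revolutions per day


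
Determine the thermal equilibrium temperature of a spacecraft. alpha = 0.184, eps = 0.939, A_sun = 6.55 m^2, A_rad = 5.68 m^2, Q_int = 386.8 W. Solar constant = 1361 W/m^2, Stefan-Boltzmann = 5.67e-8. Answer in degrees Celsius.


Numerator = alpha*S*A_sun + Q_int = 0.184*1361*6.55 + 386.8 = 2027.0772 W
Denominator = eps*sigma*A_rad = 0.939*5.67e-8*5.68 = 3.0241058e-07 W/K^4
T^4 = 6.703063e+09 K^4
T = 286.1332 K = 12.9832 C

12.9832 degrees Celsius


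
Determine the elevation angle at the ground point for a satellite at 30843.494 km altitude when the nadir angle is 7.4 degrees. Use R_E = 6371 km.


r = R_E + alt = 37214.4940 km
Law of sines in the satellite / Earth-center / ground-point triangle:
  sin(nadir)/R_E = sin(90 + el)/r  =>  cos(el) = (r/R_E)*sin(nadir)
cos(el) = (37214.4940 / 6371.0000) * sin(7.4 deg) = 0.7523251
el = arccos(0.7523251) = 41.2078 deg
(Earth-central angle = 90 - nadir - el = 41.3922 deg)

41.2078 degrees


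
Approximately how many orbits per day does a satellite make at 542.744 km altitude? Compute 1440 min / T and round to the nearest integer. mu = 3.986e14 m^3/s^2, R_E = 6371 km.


r = 6.913744e+06 m
T = 2*pi*sqrt(r^3/mu) = 5721.1214 s = 95.3520 min
revs/day = 1440 / 95.3520 = 15.1019
Rounded: 15 revolutions per day

15 revolutions per day


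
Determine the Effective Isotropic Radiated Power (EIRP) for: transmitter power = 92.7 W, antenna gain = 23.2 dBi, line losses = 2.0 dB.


Pt = 92.7 W = 19.6708 dBW
EIRP = Pt_dBW + Gt - losses = 19.6708 + 23.2 - 2.0 = 40.8708 dBW

40.8708 dBW


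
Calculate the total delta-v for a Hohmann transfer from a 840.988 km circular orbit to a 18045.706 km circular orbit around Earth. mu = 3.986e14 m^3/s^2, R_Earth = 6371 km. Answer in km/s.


r1 = 7211.9880 km = 7.211988e+06 m
r2 = 24416.7060 km = 2.4416706e+07 m
dv1 = sqrt(mu/r1)*(sqrt(2*r2/(r1+r2)) - 1) = 1803.2796 m/s
dv2 = sqrt(mu/r2)*(1 - sqrt(2*r1/(r1+r2))) = 1311.8880 m/s
total dv = |dv1| + |dv2| = 1803.2796 + 1311.8880 = 3115.1676 m/s = 3.1152 km/s

3.1152 km/s


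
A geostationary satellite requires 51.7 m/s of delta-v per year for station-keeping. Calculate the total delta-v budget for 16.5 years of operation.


dV = rate * years = 51.7 * 16.5
dV = 853.0500 m/s

853.0500 m/s


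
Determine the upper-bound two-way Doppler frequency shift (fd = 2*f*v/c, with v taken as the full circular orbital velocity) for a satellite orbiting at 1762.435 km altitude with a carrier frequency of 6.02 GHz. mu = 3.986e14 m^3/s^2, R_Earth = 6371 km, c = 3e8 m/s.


r = 8.133435e+06 m
v = sqrt(mu/r) = 7000.5417 m/s (worst-case radial velocity)
f = 6.02 GHz = 6.02e+09 Hz
fd = 2*f*v/c = 2*6.02e+09*7000.5417/3.0e+08
fd = 280955.0737 Hz

280955.0737 Hz


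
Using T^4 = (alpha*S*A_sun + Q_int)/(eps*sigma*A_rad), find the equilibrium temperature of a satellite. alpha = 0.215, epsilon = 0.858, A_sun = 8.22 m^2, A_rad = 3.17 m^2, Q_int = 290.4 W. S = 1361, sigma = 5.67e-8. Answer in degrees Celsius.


Numerator = alpha*S*A_sun + Q_int = 0.215*1361*8.22 + 290.4 = 2695.6953 W
Denominator = eps*sigma*A_rad = 0.858*5.67e-8*3.17 = 1.5421606e-07 W/K^4
T^4 = 1.7479991e+10 K^4
T = 363.6096 K = 90.4596 C

90.4596 degrees Celsius


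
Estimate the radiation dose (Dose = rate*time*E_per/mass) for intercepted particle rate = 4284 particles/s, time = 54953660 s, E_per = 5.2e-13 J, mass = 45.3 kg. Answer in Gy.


Total energy deposited = rate * time * E_per
  = 4284 * 54953660 * 5.2e-13 = 0.1224192 J
Dose = E_total / mass = 0.1224192 / 45.3
Dose = 0.00270241 Gy

0.0027 Gy


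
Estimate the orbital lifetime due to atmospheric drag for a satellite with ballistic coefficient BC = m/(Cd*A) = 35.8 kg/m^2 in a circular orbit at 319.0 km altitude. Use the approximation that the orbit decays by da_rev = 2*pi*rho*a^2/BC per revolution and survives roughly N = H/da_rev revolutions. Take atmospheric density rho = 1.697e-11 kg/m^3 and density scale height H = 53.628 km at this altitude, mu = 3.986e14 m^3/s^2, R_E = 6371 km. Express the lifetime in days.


a = R_E + alt = 6690.0000 km = 6.69e+06 m
da_rev = 2*pi*rho*a^2/BC = 2*pi*1.697e-11*(6.69e+06)^2/35.8 = 133.300236 m per revolution
N = H/da_rev = 53628.0000 m / 133.300236 m = 402.3099 revolutions
P = 2*pi*sqrt(a^3/mu) = 5445.6584 s
lifetime = N*P = 402.3099 * 5445.6584 = 2.1908421e+06 s = 25.3570 days

25.3570 days


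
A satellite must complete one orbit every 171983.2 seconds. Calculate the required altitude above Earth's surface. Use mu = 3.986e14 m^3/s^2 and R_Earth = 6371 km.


T = 171983.2 s
r = (mu*T^2/(4*pi^2))^(1/3) = (3.986e14 * 171983.2^2 / (4*pi^2))^(1/3)
r = 6.6842067e+07 m = 66842.0667 km
alt = r - R_E = 66842.0667 - 6371 = 60471.0667 km

60471.0667 km


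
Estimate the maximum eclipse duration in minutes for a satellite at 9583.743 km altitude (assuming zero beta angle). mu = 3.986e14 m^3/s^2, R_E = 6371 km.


r = 15954.7430 km
T = 334.2679 min
Eclipse fraction = arcsin(R_E/r)/pi = arcsin(6371.0000/15954.7430)/pi
= arcsin(0.399317)/pi = 0.1307527
Eclipse duration = 0.1307527 * 334.2679 = 43.7064 min

43.7064 minutes


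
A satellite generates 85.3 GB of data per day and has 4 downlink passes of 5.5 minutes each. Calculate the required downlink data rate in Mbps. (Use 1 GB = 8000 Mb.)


total contact time = 4 * 5.5 * 60 = 1320.0000 s
data = 85.3 GB = 682400.0000 Mb
rate = 682400.0000 / 1320.0000 = 516.9697 Mbps

516.9697 Mbps


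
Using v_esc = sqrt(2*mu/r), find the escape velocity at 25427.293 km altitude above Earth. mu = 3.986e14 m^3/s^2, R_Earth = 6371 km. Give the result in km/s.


r = 6371.0 + 25427.293 = 31798.2930 km = 3.1798293e+07 m
v_esc = sqrt(2*mu/r) = sqrt(2*3.986e14 / 3.1798293e+07)
v_esc = 5007.0478 m/s = 5.0070 km/s

5.0070 km/s


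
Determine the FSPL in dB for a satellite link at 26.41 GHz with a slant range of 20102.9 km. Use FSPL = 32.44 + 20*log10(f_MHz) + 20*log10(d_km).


f = 26.41 GHz = 26410.0000 MHz
d = 20102.9 km
FSPL = 32.44 + 20*log10(26410.0000) + 20*log10(20102.9)
FSPL = 32.44 + 88.4354 + 86.0652
FSPL = 206.9405 dB

206.9405 dB


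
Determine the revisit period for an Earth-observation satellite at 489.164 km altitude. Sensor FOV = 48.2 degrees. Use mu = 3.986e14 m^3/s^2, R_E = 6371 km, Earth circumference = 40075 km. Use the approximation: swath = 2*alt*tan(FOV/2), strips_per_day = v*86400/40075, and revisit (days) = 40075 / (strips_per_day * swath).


swath = 2*489.164*tan(0.4206243) = 437.6273 km
v = sqrt(mu/r) = 7622.5696 m/s = 7.6226 km/s
strips/day = v*86400/40075 = 7.6226*86400/40075 = 16.4339
coverage/day = strips * swath = 16.4339 * 437.6273 = 7191.9387 km
revisit = 40075 / 7191.9387 = 5.5722 days

5.5722 days


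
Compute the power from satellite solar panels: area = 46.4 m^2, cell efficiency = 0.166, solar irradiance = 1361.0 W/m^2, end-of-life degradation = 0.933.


P = area * eta * S * degradation
P = 46.4 * 0.166 * 1361.0 * 0.933
P = 9780.6077 W

9780.6077 W


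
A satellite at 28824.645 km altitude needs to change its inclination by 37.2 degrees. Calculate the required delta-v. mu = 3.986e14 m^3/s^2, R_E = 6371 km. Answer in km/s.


r = 35195.6450 km = 3.5195645e+07 m
V = sqrt(mu/r) = 3365.3031 m/s
di = 37.2 deg = 0.6492625 rad
dV = 2*V*sin(di/2) = 2*3365.3031*sin(0.3246312)
dV = 2146.7895 m/s = 2.1468 km/s

2.1468 km/s


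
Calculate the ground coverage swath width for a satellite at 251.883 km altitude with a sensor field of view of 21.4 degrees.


FOV = 21.4 deg = 0.3735005 rad
swath = 2 * alt * tan(FOV/2) = 2 * 251.883 * tan(0.1867502)
swath = 2 * 251.883 * 0.188952
swath = 95.1876 km

95.1876 km


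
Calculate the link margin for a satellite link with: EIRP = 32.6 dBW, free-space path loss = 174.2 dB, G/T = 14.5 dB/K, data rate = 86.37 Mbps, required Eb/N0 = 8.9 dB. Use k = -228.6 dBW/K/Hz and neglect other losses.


C/N0 = EIRP - FSPL + G/T - k = 32.6 - 174.2 + 14.5 - (-228.6)
C/N0 = 101.5000 dB-Hz
R_b = 86.37 Mbps = 8.637e+07 bps -> 10*log10(R_b) = 79.3636 dB-Hz
Eb/N0 = C/N0 - 10*log10(R_b) = 101.5000 - 79.3636 = 22.1364 dB
Margin = Eb/N0 - Eb/N0_req = 22.1364 - 8.9 = 13.2364 dB (link closes)

13.2364 dB


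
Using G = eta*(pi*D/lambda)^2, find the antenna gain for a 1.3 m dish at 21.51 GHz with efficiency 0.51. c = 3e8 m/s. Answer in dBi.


lambda = c/f = 3e8 / 2.151e+10 = 0.013947 m
G = eta*(pi*D/lambda)^2 = 0.51*(pi*1.3/0.013947)^2
G = 43731.5567 (linear)
G = 10*log10(43731.5567) = 46.4079 dBi

46.4079 dBi


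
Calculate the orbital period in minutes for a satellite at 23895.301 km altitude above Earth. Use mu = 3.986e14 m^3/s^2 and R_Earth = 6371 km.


r = 30266.3010 km = 3.0266301e+07 m
T = 2*pi*sqrt(r^3/mu) = 2*pi*sqrt(2.7725414e+22 / 3.986e14)
T = 52402.2870 s = 873.3715 min

873.3715 minutes


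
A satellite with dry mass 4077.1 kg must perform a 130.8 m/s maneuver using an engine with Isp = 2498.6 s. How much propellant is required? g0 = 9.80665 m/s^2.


ve = Isp * g0 = 2498.6 * 9.80665 = 24502.895690 m/s
mass ratio = exp(dv/ve) = exp(130.8/24502.895690) = 1.00535242
m_prop = m_dry * (mr - 1) = 4077.1 * (1.00535242 - 1)
m_prop = 21.8223 kg

21.8223 kg


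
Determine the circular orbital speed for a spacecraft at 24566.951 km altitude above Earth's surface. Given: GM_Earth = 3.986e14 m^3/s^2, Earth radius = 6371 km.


r = R_E + alt = 6371.0 + 24566.951 = 30937.9510 km = 3.0937951e+07 m
v = sqrt(mu/r) = sqrt(3.986e14 / 3.0937951e+07) = 3589.4084 m/s = 3.5894 km/s

3.5894 km/s


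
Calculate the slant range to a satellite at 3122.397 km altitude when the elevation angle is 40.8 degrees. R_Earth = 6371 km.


h = 3122.397 km, el = 40.8 deg
d = -R_E*sin(el) + sqrt((R_E*sin(el))^2 + 2*R_E*h + h^2)
d = -6371.0000*sin(0.7120943) + sqrt((6371.0000*0.6534206)^2 + 2*6371.0000*3122.397 + 3122.397^2)
d = 4014.1618 km

4014.1618 km


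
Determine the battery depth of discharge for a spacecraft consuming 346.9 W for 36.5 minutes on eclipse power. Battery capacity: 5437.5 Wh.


E_used = P * t / 60 = 346.9 * 36.5 / 60 = 211.0308 Wh
DOD = E_used / E_total * 100 = 211.0308 / 5437.5 * 100
DOD = 3.8810 %

3.8810 %


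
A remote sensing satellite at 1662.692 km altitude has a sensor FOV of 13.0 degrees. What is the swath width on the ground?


FOV = 13.0 deg = 0.2268928 rad
swath = 2 * alt * tan(FOV/2) = 2 * 1662.692 * tan(0.1134464)
swath = 2 * 1662.692 * 0.1139356
swath = 378.8796 km

378.8796 km


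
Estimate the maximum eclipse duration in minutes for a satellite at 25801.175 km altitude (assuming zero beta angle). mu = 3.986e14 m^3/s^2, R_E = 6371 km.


r = 32172.1750 km
T = 957.1513 min
Eclipse fraction = arcsin(R_E/r)/pi = arcsin(6371.0000/32172.1750)/pi
= arcsin(0.1980283)/pi = 0.06345378
Eclipse duration = 0.06345378 * 957.1513 = 60.7349 min

60.7349 minutes


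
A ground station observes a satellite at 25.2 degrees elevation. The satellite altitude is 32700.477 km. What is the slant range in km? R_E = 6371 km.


h = 32700.477 km, el = 25.2 deg
d = -R_E*sin(el) + sqrt((R_E*sin(el))^2 + 2*R_E*h + h^2)
d = -6371.0000*sin(0.439823) + sqrt((6371.0000*0.4257793)^2 + 2*6371.0000*32700.477 + 32700.477^2)
d = 35931.2353 km

35931.2353 km


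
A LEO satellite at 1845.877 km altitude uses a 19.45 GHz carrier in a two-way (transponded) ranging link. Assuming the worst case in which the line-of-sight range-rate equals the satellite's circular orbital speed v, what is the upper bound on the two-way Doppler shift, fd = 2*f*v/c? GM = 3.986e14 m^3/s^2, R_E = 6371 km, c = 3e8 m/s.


r = 8.216877e+06 m
v = sqrt(mu/r) = 6964.9059 m/s (worst-case radial velocity)
f = 19.45 GHz = 1.945e+10 Hz
fd = 2*f*v/c = 2*1.945e+10*6964.9059/3.0e+08
fd = 903116.1337 Hz

903116.1337 Hz


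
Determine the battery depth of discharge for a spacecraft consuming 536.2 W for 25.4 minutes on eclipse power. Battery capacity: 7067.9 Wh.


E_used = P * t / 60 = 536.2 * 25.4 / 60 = 226.9913 Wh
DOD = E_used / E_total * 100 = 226.9913 / 7067.9 * 100
DOD = 3.2116 %

3.2116 %


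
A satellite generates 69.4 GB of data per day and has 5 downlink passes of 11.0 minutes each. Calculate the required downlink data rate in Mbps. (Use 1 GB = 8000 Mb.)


total contact time = 5 * 11.0 * 60 = 3300.0000 s
data = 69.4 GB = 555200.0000 Mb
rate = 555200.0000 / 3300.0000 = 168.2424 Mbps

168.2424 Mbps


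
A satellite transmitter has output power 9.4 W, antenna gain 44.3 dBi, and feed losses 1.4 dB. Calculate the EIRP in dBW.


Pt = 9.4 W = 9.7313 dBW
EIRP = Pt_dBW + Gt - losses = 9.7313 + 44.3 - 1.4 = 52.6313 dBW

52.6313 dBW


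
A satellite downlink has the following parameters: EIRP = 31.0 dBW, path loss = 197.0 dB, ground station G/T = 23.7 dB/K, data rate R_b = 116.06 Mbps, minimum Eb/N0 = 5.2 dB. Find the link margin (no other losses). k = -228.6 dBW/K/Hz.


C/N0 = EIRP - FSPL + G/T - k = 31.0 - 197.0 + 23.7 - (-228.6)
C/N0 = 86.3000 dB-Hz
R_b = 116.06 Mbps = 1.1606e+08 bps -> 10*log10(R_b) = 80.6468 dB-Hz
Eb/N0 = C/N0 - 10*log10(R_b) = 86.3000 - 80.6468 = 5.6532 dB
Margin = Eb/N0 - Eb/N0_req = 5.6532 - 5.2 = 0.4531743 dB (link closes)

0.4532 dB


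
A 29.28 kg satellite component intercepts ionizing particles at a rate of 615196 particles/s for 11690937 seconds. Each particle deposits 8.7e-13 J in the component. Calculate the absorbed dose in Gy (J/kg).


Total energy deposited = rate * time * E_per
  = 615196 * 11690937 * 8.7e-13 = 6.2572 J
Dose = E_total / mass = 6.2572 / 29.28
Dose = 0.2137032 Gy

0.2137 Gy


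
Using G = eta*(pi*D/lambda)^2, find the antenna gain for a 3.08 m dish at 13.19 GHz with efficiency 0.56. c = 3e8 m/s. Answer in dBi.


lambda = c/f = 3e8 / 1.319e+10 = 0.0227445 m
G = eta*(pi*D/lambda)^2 = 0.56*(pi*3.08/0.0227445)^2
G = 101352.9251 (linear)
G = 10*log10(101352.9251) = 50.0584 dBi

50.0584 dBi


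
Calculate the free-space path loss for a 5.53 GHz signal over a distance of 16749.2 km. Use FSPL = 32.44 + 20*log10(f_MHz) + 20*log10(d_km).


f = 5.53 GHz = 5530.0000 MHz
d = 16749.2 km
FSPL = 32.44 + 20*log10(5530.0000) + 20*log10(16749.2)
FSPL = 32.44 + 74.8545 + 84.4799
FSPL = 191.7744 dB

191.7744 dB


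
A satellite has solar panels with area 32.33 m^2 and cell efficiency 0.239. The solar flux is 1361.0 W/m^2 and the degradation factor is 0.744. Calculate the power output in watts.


P = area * eta * S * degradation
P = 32.33 * 0.239 * 1361.0 * 0.744
P = 7824.1049 W

7824.1049 W


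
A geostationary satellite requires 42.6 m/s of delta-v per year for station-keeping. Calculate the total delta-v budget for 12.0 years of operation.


dV = rate * years = 42.6 * 12.0
dV = 511.2000 m/s

511.2000 m/s


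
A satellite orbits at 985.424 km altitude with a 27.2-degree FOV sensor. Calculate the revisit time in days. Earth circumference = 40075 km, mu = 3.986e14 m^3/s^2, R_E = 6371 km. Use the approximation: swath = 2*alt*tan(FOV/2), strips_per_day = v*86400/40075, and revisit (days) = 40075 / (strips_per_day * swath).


swath = 2*985.424*tan(0.2373648) = 476.7983 km
v = sqrt(mu/r) = 7360.9738 m/s = 7.3610 km/s
strips/day = v*86400/40075 = 7.3610*86400/40075 = 15.8699
coverage/day = strips * swath = 15.8699 * 476.7983 = 7566.7640 km
revisit = 40075 / 7566.7640 = 5.2962 days

5.2962 days


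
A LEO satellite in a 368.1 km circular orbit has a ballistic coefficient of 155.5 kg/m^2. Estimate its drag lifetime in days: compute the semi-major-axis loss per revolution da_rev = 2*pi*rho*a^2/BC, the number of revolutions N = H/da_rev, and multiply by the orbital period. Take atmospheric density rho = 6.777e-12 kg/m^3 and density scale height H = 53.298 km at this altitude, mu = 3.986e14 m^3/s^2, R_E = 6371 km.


a = R_E + alt = 6739.1000 km = 6.7391e+06 m
da_rev = 2*pi*rho*a^2/BC = 2*pi*6.777e-12*(6.7391e+06)^2/155.5 = 12.436288 m per revolution
N = H/da_rev = 53298.0000 m / 12.436288 m = 4285.6840 revolutions
P = 2*pi*sqrt(a^3/mu) = 5505.7194 s
lifetime = N*P = 4285.6840 * 5505.7194 = 2.3595774e+07 s = 273.0992 days

273.0992 days


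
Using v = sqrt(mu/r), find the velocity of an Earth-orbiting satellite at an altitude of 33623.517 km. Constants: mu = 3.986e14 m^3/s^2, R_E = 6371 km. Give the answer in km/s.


r = R_E + alt = 6371.0 + 33623.517 = 39994.5170 km = 3.9994517e+07 m
v = sqrt(mu/r) = sqrt(3.986e14 / 3.9994517e+07) = 3156.9552 m/s = 3.1570 km/s

3.1570 km/s


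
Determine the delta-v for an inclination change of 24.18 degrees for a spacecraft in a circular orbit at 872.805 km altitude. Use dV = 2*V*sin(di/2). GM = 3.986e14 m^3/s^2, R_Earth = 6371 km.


r = 7243.8050 km = 7.243805e+06 m
V = sqrt(mu/r) = 7417.9734 m/s
di = 24.18 deg = 0.4220206 rad
dV = 2*V*sin(di/2) = 2*7417.9734*sin(0.2110103)
dV = 3107.3580 m/s = 3.1074 km/s

3.1074 km/s


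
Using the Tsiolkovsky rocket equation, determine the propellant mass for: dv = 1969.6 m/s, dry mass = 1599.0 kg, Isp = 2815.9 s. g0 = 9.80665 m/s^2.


ve = Isp * g0 = 2815.9 * 9.80665 = 27614.545735 m/s
mass ratio = exp(dv/ve) = exp(1969.6/27614.545735) = 1.07392991
m_prop = m_dry * (mr - 1) = 1599.0 * (1.07392991 - 1)
m_prop = 118.2139 kg

118.2139 kg


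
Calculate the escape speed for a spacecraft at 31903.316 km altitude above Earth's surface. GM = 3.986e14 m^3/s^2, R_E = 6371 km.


r = 6371.0 + 31903.316 = 38274.3160 km = 3.8274316e+07 m
v_esc = sqrt(2*mu/r) = sqrt(2*3.986e14 / 3.8274316e+07)
v_esc = 4563.8349 m/s = 4.5638 km/s

4.5638 km/s


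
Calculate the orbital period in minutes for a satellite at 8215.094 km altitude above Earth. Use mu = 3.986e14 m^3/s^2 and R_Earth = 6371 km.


r = 14586.0940 km = 1.4586094e+07 m
T = 2*pi*sqrt(r^3/mu) = 2*pi*sqrt(3.1032519e+21 / 3.986e14)
T = 17531.5265 s = 292.1921 min

292.1921 minutes


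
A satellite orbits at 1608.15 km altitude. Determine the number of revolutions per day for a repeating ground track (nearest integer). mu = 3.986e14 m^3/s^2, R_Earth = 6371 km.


r = 7.97915e+06 m
T = 2*pi*sqrt(r^3/mu) = 7093.2647 s = 118.2211 min
revs/day = 1440 / 118.2211 = 12.1806
Rounded: 12 revolutions per day

12 revolutions per day


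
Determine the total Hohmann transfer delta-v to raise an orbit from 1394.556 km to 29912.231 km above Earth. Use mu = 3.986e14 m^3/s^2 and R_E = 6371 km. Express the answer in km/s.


r1 = 7765.5560 km = 7.765556e+06 m
r2 = 36283.2310 km = 3.6283231e+07 m
dv1 = sqrt(mu/r1)*(sqrt(2*r2/(r1+r2)) - 1) = 2031.2278 m/s
dv2 = sqrt(mu/r2)*(1 - sqrt(2*r1/(r1+r2))) = 1346.3693 m/s
total dv = |dv1| + |dv2| = 2031.2278 + 1346.3693 = 3377.5971 m/s = 3.3776 km/s

3.3776 km/s


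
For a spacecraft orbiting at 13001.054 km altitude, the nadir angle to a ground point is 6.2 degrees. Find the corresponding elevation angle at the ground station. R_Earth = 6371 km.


r = R_E + alt = 19372.0540 km
Law of sines in the satellite / Earth-center / ground-point triangle:
  sin(nadir)/R_E = sin(90 + el)/r  =>  cos(el) = (r/R_E)*sin(nadir)
cos(el) = (19372.0540 / 6371.0000) * sin(6.2 deg) = 0.3283895
el = arccos(0.3283895) = 70.8289 deg
(Earth-central angle = 90 - nadir - el = 12.9711 deg)

70.8289 degrees


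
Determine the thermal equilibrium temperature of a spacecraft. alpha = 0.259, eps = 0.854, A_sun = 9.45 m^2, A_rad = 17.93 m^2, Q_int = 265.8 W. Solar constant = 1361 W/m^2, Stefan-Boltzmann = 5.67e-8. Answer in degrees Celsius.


Numerator = alpha*S*A_sun + Q_int = 0.259*1361*9.45 + 265.8 = 3596.9156 W
Denominator = eps*sigma*A_rad = 0.854*5.67e-8*17.93 = 8.6820287e-07 W/K^4
T^4 = 4.1429436e+09 K^4
T = 253.7040 K = -19.4460 C

-19.4460 degrees Celsius


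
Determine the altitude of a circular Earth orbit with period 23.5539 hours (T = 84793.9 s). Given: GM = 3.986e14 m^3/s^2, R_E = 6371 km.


T = 84793.9 s
r = (mu*T^2/(4*pi^2))^(1/3) = (3.986e14 * 84793.9^2 / (4*pi^2))^(1/3)
r = 4.1715962e+07 m = 41715.9617 km
alt = r - R_E = 41715.9617 - 6371 = 35344.9617 km

35344.9617 km


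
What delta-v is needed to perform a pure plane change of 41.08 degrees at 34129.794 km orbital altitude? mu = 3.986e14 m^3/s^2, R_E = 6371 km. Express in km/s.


r = 40500.7940 km = 4.0500794e+07 m
V = sqrt(mu/r) = 3137.1615 m/s
di = 41.08 deg = 0.7169813 rad
dV = 2*V*sin(di/2) = 2*3137.1615*sin(0.3584906)
dV = 2201.4166 m/s = 2.2014 km/s

2.2014 km/s


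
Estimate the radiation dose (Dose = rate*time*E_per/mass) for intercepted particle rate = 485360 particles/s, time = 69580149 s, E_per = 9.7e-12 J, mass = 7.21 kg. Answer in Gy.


Total energy deposited = rate * time * E_per
  = 485360 * 69580149 * 9.7e-12 = 327.5828 J
Dose = E_total / mass = 327.5828 / 7.21
Dose = 45.4345 Gy

45.4345 Gy


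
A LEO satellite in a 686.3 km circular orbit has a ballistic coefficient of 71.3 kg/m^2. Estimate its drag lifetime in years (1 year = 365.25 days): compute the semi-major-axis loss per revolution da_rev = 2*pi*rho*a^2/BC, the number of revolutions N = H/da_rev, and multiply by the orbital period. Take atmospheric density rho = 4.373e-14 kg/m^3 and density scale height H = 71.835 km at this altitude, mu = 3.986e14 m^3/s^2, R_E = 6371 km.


a = R_E + alt = 7057.3000 km = 7.0573e+06 m
da_rev = 2*pi*rho*a^2/BC = 2*pi*4.373e-14*(7.0573e+06)^2/71.3 = 0.191931817 m per revolution
N = H/da_rev = 71835.0000 m / 0.191931817 m = 374273.5371 revolutions
P = 2*pi*sqrt(a^3/mu) = 5900.2320 s
lifetime = N*P = 374273.5371 * 5900.2320 = 2.2083007e+09 s = 25559.0360 days
years = 25559.0360 / 365.25 = 69.9768 years

69.9768 years


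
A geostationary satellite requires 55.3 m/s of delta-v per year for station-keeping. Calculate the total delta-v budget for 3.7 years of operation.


dV = rate * years = 55.3 * 3.7
dV = 204.6100 m/s

204.6100 m/s


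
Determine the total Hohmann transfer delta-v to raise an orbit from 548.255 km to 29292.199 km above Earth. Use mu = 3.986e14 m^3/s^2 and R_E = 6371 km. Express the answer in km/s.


r1 = 6919.2550 km = 6.919255e+06 m
r2 = 35663.1990 km = 3.5663199e+07 m
dv1 = sqrt(mu/r1)*(sqrt(2*r2/(r1+r2)) - 1) = 2233.1538 m/s
dv2 = sqrt(mu/r2)*(1 - sqrt(2*r1/(r1+r2))) = 1437.3242 m/s
total dv = |dv1| + |dv2| = 2233.1538 + 1437.3242 = 3670.4780 m/s = 3.6705 km/s

3.6705 km/s


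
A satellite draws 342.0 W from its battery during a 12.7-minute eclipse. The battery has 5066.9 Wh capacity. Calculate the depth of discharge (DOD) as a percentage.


E_used = P * t / 60 = 342.0 * 12.7 / 60 = 72.3900 Wh
DOD = E_used / E_total * 100 = 72.3900 / 5066.9 * 100
DOD = 1.4287 %

1.4287 %


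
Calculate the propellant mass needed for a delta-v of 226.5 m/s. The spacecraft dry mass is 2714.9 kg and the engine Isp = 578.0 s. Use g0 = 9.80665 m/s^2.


ve = Isp * g0 = 578.0 * 9.80665 = 5668.243700 m/s
mass ratio = exp(dv/ve) = exp(226.5/5668.243700) = 1.04076859
m_prop = m_dry * (mr - 1) = 2714.9 * (1.04076859 - 1)
m_prop = 110.6826 kg

110.6826 kg


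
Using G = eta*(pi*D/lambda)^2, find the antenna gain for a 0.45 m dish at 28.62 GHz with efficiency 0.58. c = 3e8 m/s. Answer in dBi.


lambda = c/f = 3e8 / 2.862e+10 = 0.01048218 m
G = eta*(pi*D/lambda)^2 = 0.58*(pi*0.45/0.01048218)^2
G = 10549.9285 (linear)
G = 10*log10(10549.9285) = 40.2325 dBi

40.2325 dBi


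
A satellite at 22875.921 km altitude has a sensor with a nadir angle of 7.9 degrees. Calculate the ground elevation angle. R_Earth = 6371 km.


r = R_E + alt = 29246.9210 km
Law of sines in the satellite / Earth-center / ground-point triangle:
  sin(nadir)/R_E = sin(90 + el)/r  =>  cos(el) = (r/R_E)*sin(nadir)
cos(el) = (29246.9210 / 6371.0000) * sin(7.9 deg) = 0.6309574
el = arccos(0.6309574) = 50.8792 deg
(Earth-central angle = 90 - nadir - el = 31.2208 deg)

50.8792 degrees


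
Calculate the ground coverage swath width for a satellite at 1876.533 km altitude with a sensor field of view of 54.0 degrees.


FOV = 54.0 deg = 0.9424778 rad
swath = 2 * alt * tan(FOV/2) = 2 * 1876.533 * tan(0.4712389)
swath = 2 * 1876.533 * 0.5095254
swath = 1912.2826 km

1912.2826 km


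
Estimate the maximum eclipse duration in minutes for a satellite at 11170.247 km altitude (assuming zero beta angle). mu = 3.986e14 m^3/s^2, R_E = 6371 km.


r = 17541.2470 km
T = 385.3458 min
Eclipse fraction = arcsin(R_E/r)/pi = arcsin(6371.0000/17541.2470)/pi
= arcsin(0.3632011)/pi = 0.1183162
Eclipse duration = 0.1183162 * 385.3458 = 45.5927 min

45.5927 minutes


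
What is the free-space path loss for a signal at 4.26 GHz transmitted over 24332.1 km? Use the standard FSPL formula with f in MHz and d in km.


f = 4.26 GHz = 4260.0000 MHz
d = 24332.1 km
FSPL = 32.44 + 20*log10(4260.0000) + 20*log10(24332.1)
FSPL = 32.44 + 72.5882 + 87.7236
FSPL = 192.7518 dB

192.7518 dB


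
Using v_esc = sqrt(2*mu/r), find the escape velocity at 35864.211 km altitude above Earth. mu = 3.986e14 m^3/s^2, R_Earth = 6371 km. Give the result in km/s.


r = 6371.0 + 35864.211 = 42235.2110 km = 4.2235211e+07 m
v_esc = sqrt(2*mu/r) = sqrt(2*3.986e14 / 4.2235211e+07)
v_esc = 4344.5651 m/s = 4.3446 km/s

4.3446 km/s


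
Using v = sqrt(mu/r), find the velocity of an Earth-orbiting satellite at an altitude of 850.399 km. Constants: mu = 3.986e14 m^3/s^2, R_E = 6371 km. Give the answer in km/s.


r = R_E + alt = 6371.0 + 850.399 = 7221.3990 km = 7.221399e+06 m
v = sqrt(mu/r) = sqrt(3.986e14 / 7.221399e+06) = 7429.4724 m/s = 7.4295 km/s

7.4295 km/s


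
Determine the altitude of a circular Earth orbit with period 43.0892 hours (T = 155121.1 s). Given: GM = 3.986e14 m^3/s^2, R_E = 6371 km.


T = 155121.1 s
r = (mu*T^2/(4*pi^2))^(1/3) = (3.986e14 * 155121.1^2 / (4*pi^2))^(1/3)
r = 6.239835e+07 m = 62398.3496 km
alt = r - R_E = 62398.3496 - 6371 = 56027.3496 km

56027.3496 km


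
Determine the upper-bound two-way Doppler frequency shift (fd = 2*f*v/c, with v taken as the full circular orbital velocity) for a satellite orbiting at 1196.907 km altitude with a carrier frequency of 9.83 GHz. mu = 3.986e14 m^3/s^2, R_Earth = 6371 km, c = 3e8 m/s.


r = 7.567907e+06 m
v = sqrt(mu/r) = 7257.3949 m/s (worst-case radial velocity)
f = 9.83 GHz = 9.83e+09 Hz
fd = 2*f*v/c = 2*9.83e+09*7257.3949/3.0e+08
fd = 475601.2777 Hz

475601.2777 Hz


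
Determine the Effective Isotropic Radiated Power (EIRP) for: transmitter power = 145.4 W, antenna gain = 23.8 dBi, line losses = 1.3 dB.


Pt = 145.4 W = 21.6256 dBW
EIRP = Pt_dBW + Gt - losses = 21.6256 + 23.8 - 1.3 = 44.1256 dBW

44.1256 dBW


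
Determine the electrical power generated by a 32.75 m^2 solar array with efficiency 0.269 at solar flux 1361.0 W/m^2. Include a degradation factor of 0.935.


P = area * eta * S * degradation
P = 32.75 * 0.269 * 1361.0 * 0.935
P = 11210.7152 W

11210.7152 W


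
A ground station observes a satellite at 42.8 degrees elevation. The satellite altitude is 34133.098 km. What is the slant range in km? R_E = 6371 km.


h = 34133.098 km, el = 42.8 deg
d = -R_E*sin(el) + sqrt((R_E*sin(el))^2 + 2*R_E*h + h^2)
d = -6371.0000*sin(0.7470009) + sqrt((6371.0000*0.6794413)^2 + 2*6371.0000*34133.098 + 34133.098^2)
d = 35904.7249 km

35904.7249 km
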